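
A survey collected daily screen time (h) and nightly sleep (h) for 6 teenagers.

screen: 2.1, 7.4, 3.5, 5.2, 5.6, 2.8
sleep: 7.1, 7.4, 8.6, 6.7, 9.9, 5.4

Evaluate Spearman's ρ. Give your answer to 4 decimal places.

0.4857

Rank screen: 1, 6, 3, 4, 5, 2
Rank sleep: 3, 4, 5, 2, 6, 1
d = rank(screen) − rank(sleep): -2, 2, -2, 2, -1, 1; Σd² = 18
ρ = 1 − 6Σd² / [n(n²−1)] = 1 − 6×18 / (6×35) = 1 − 108/210 ≈ 0.4857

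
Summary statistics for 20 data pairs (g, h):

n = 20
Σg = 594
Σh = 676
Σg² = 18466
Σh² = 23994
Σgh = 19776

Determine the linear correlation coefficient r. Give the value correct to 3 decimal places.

r = (nΣgh − ΣgΣh) / √[(nΣg² − (Σg)²)(nΣh² − (Σh)²)]
Numerator: 20×19776 − 594×676 = -6024
Denominator: √[(369320 − 352836)(479880 − 456976)] = √[16484 × 22904] = 19430.6340
r = -6024 / 19430.6340 ≈ -0.310

-0.310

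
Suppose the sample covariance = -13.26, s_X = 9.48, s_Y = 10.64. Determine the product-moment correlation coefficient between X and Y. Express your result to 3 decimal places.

r = Cov(X,Y) / (s_X · s_Y) = -13.26 / (9.48 × 10.64)
  = -13.26 / 100.8672 ≈ -0.131

-0.131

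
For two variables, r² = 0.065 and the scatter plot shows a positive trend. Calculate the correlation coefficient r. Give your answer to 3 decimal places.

|r| = √0.065 = 0.255
The association is positive, so r = 0.255.

0.255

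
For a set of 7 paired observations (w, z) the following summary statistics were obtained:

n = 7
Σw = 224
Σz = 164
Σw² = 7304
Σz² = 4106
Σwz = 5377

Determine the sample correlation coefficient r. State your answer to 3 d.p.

r = (nΣwz − ΣwΣz) / √[(nΣw² − (Σw)²)(nΣz² − (Σz)²)]
Numerator: 7×5377 − 224×164 = 903
Denominator: √[(51128 − 50176)(28742 − 26896)] = √[952 × 1846] = 1325.6666
r = 903 / 1325.6666 ≈ 0.681

0.681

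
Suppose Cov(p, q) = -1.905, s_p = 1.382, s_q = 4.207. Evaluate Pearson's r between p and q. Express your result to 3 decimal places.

r = Cov(p,q) / (s_p · s_q) = -1.905 / (1.382 × 4.207)
  = -1.905 / 5.8141 ≈ -0.328

-0.328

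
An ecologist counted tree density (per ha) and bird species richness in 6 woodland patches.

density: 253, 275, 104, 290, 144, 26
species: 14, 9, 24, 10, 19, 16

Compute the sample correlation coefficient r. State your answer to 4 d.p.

-0.7217

n = 6, Σx = 1092, Σy = 92, Σx² = 255962, Σy² = 1570, Σxy = 14565
nΣxy − ΣxΣy = 87390 − 100464 = -13074
nΣx² − (Σx)² = 1535772 − 1192464 = 343308; nΣy² − (Σy)² = 9420 − 8464 = 956
r = -13074 / √(343308 × 956) = -13074 / 18116.3586 ≈ -0.7217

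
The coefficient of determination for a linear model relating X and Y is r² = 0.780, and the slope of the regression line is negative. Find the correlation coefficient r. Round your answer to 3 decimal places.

-0.883

|r| = √0.780 = 0.883
The association is negative, so r = −0.883.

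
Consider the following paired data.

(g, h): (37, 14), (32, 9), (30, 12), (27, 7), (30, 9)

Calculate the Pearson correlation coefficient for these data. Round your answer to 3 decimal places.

0.823

n = 5, Σg = 156, Σh = 51, Σg² = 4922, Σh² = 551, Σgh = 1625
nΣgh − ΣgΣh = 8125 − 7956 = 169
nΣg² − (Σg)² = 24610 − 24336 = 274; nΣh² − (Σh)² = 2755 − 2601 = 154
r = 169 / √(274 × 154) = 169 / 205.4166 ≈ 0.823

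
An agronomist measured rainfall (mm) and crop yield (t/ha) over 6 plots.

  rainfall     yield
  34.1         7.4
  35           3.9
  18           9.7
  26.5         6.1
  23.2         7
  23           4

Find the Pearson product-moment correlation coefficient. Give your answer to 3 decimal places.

-0.476

n = 6, Σx = 159.8, Σy = 38.1, Σx² = 4481.3, Σy² = 266.27, Σxy = 979.49
nΣxy − ΣxΣy = 5876.94 − 6088.38 = -211.44
nΣx² − (Σx)² = 26887.8 − 25536.04 = 1351.76; nΣy² − (Σy)² = 1597.62 − 1451.61 = 146.01
r = -211.44 / √(1351.76 × 146.01) = -211.44 / 444.2640 ≈ -0.476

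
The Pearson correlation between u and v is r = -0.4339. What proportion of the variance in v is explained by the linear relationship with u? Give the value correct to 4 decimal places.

r² = (-0.4339)² = 0.1883

0.1883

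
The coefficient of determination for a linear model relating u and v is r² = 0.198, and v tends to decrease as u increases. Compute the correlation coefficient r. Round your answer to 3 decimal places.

|r| = √0.198 = 0.445
The association is negative, so r = −0.445.

-0.445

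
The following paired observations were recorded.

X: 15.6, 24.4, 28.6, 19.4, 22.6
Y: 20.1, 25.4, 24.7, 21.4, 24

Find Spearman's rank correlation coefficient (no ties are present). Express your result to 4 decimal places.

0.9000

Rank X: 1, 4, 5, 2, 3
Rank Y: 1, 5, 4, 2, 3
d = rank(X) − rank(Y): 0, -1, 1, 0, 0; Σd² = 2
ρ = 1 − 6Σd² / [n(n²−1)] = 1 − 6×2 / (5×24) = 1 − 12/120 ≈ 0.9000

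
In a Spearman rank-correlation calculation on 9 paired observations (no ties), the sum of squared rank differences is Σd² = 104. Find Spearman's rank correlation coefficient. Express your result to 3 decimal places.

ρ = 1 − 6Σd² / [n(n²−1)] = 1 − 6×104 / (9×80)
  = 1 − 624/720 = 1 − 0.8667 ≈ 0.133

0.133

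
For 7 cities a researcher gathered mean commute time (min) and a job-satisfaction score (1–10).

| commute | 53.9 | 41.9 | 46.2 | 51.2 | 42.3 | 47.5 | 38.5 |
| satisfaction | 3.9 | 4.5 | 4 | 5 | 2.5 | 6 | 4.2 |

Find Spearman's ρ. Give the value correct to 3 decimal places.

Rank commute: 7, 2, 4, 6, 3, 5, 1
Rank satisfaction: 2, 5, 3, 6, 1, 7, 4
d = rank(commute) − rank(satisfaction): 5, -3, 1, 0, 2, -2, -3; Σd² = 52
ρ = 1 − 6Σd² / [n(n²−1)] = 1 − 6×52 / (7×48) = 1 − 312/336 ≈ 0.071

0.071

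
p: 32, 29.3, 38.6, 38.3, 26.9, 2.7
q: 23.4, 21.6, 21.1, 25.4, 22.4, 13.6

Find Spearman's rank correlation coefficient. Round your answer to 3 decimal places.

0.371

Rank p: 4, 3, 6, 5, 2, 1
Rank q: 5, 3, 2, 6, 4, 1
d = rank(p) − rank(q): -1, 0, 4, -1, -2, 0; Σd² = 22
ρ = 1 − 6Σd² / [n(n²−1)] = 1 − 6×22 / (6×35) = 1 − 132/210 ≈ 0.371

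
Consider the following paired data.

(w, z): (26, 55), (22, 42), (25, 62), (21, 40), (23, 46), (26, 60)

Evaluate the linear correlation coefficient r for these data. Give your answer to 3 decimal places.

0.921

n = 6, Σw = 143, Σz = 305, Σw² = 3431, Σz² = 15949, Σwz = 7362
nΣwz − ΣwΣz = 44172 − 43615 = 557
nΣw² − (Σw)² = 20586 − 20449 = 137; nΣz² − (Σz)² = 95694 − 93025 = 2669
r = 557 / √(137 × 2669) = 557 / 604.6925 ≈ 0.921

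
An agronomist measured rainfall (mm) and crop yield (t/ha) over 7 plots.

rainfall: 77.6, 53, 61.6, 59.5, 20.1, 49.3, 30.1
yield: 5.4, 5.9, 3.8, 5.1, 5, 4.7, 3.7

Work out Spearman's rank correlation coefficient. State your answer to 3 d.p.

0.357

Rank rainfall: 7, 4, 6, 5, 1, 3, 2
Rank yield: 6, 7, 2, 5, 4, 3, 1
d = rank(rainfall) − rank(yield): 1, -3, 4, 0, -3, 0, 1; Σd² = 36
ρ = 1 − 6Σd² / [n(n²−1)] = 1 − 6×36 / (7×48) = 1 − 216/336 ≈ 0.357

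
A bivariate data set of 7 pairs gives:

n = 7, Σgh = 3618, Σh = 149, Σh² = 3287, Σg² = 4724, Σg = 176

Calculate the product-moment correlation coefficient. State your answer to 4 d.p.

r = (nΣgh − ΣgΣh) / √[(nΣg² − (Σg)²)(nΣh² − (Σh)²)]
Numerator: 7×3618 − 176×149 = -898
Denominator: √[(33068 − 30976)(23009 − 22201)] = √[2092 × 808] = 1300.1292
r = -898 / 1300.1292 ≈ -0.6907

-0.6907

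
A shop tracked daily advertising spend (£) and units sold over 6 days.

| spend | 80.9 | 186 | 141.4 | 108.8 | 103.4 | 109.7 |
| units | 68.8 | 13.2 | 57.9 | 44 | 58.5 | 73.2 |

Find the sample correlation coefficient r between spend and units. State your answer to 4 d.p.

n = 6, Σx = 730.2, Σy = 315.6, Σx² = 95697.86, Σy² = 18976.58, Σxy = 35074.32
nΣxy − ΣxΣy = 210445.92 − 230451.12 = -20005.2
nΣx² − (Σx)² = 574187.16 − 533192.04 = 40995.12; nΣy² − (Σy)² = 113859.48 − 99603.36 = 14256.12
r = -20005.2 / √(40995.12 × 14256.12) = -20005.2 / 24175.0150 ≈ -0.8275

-0.8275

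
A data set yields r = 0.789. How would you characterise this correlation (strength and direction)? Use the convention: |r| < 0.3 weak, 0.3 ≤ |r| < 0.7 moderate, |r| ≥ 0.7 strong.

r = 0.789 > 0 so the relationship is positive.
|r| = 0.789, which falls in the strong range.

strong positive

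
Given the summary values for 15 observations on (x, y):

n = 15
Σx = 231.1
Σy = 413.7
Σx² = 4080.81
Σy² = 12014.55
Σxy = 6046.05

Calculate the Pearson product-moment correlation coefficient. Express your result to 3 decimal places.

r = (nΣxy − ΣxΣy) / √[(nΣx² − (Σx)²)(nΣy² − (Σy)²)]
Numerator: 15×6046.05 − 231.1×413.7 = -4915.32
Denominator: √[(61212.15 − 53407.21)(180218.25 − 171147.69)] = √[7804.94 × 9070.56] = 8413.9870
r = -4915.32 / 8413.9870 ≈ -0.584

-0.584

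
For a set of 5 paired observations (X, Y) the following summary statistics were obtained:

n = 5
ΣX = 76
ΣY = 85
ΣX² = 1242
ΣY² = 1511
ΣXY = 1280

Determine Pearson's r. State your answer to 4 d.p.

r = (nΣXY − ΣXΣY) / √[(nΣX² − (ΣX)²)(nΣY² − (ΣY)²)]
Numerator: 5×1280 − 76×85 = -60
Denominator: √[(6210 − 5776)(7555 − 7225)] = √[434 × 330] = 378.4442
r = -60 / 378.4442 ≈ -0.1585

-0.1585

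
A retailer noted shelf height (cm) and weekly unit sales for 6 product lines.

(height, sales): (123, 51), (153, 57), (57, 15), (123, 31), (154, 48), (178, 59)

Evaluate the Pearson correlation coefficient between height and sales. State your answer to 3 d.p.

n = 6, Σx = 788, Σy = 261, Σx² = 112316, Σy² = 12821, Σxy = 37556
nΣxy − ΣxΣy = 225336 − 205668 = 19668
nΣx² − (Σx)² = 673896 − 620944 = 52952; nΣy² − (Σy)² = 76926 − 68121 = 8805
r = 19668 / √(52952 × 8805) = 19668 / 21592.6460 ≈ 0.911

0.911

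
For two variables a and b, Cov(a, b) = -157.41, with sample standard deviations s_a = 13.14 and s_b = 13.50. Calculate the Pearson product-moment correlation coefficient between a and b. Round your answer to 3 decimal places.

r = Cov(a,b) / (s_a · s_b) = -157.41 / (13.14 × 13.50)
  = -157.41 / 177.3900 ≈ -0.887

-0.887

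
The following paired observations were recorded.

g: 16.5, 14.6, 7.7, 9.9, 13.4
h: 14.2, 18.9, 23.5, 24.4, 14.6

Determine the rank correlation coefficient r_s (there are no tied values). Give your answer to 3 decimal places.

Rank g: 5, 4, 1, 2, 3
Rank h: 1, 3, 4, 5, 2
d = rank(g) − rank(h): 4, 1, -3, -3, 1; Σd² = 36
ρ = 1 − 6Σd² / [n(n²−1)] = 1 − 6×36 / (5×24) = 1 − 216/120 ≈ -0.800

-0.800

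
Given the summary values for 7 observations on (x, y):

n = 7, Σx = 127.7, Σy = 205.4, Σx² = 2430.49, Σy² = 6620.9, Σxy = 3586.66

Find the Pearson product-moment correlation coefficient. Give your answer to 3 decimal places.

r = (nΣxy − ΣxΣy) / √[(nΣx² − (Σx)²)(nΣy² − (Σy)²)]
Numerator: 7×3586.66 − 127.7×205.4 = -1122.96
Denominator: √[(17013.43 − 16307.29)(46346.3 − 42189.16)] = √[706.14 × 4157.14] = 1713.3368
r = -1122.96 / 1713.3368 ≈ -0.655

-0.655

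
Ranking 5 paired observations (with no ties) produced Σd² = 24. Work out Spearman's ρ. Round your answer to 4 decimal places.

-0.2000

ρ = 1 − 6Σd² / [n(n²−1)] = 1 − 6×24 / (5×24)
  = 1 − 144/120 = 1 − 1.20000 ≈ -0.2000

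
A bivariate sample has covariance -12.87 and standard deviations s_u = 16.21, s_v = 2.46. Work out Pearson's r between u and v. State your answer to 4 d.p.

-0.3227

r = Cov(u,v) / (s_u · s_v) = -12.87 / (16.21 × 2.46)
  = -12.87 / 39.8766 ≈ -0.3227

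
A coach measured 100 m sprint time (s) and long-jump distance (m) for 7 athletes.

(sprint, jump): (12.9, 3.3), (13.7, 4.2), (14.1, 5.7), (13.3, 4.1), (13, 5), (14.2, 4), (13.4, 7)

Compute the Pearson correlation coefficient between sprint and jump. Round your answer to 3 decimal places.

n = 7, Σx = 94.6, Σy = 33.3, Σx² = 1280, Σy² = 167.83, Σxy = 450.61
nΣxy − ΣxΣy = 3154.27 − 3150.18 = 4.09
nΣx² − (Σx)² = 8960 − 8949.16 = 10.84; nΣy² − (Σy)² = 1174.81 − 1108.89 = 65.92
r = 4.09 / √(10.84 × 65.92) = 4.09 / 26.7315 ≈ 0.153

0.153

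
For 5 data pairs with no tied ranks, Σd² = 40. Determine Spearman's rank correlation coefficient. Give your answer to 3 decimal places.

-1.000

ρ = 1 − 6Σd² / [n(n²−1)] = 1 − 6×40 / (5×24)
  = 1 − 240/120 = 1 − 2.0000 ≈ -1.000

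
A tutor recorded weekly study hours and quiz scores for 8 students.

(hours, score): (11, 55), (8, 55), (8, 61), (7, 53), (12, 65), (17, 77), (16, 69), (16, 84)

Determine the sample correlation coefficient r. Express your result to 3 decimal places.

n = 8, Σx = 95, Σy = 519, Σx² = 1243, Σy² = 34551, Σxy = 6441
nΣxy − ΣxΣy = 51528 − 49305 = 2223
nΣx² − (Σx)² = 9944 − 9025 = 919; nΣy² − (Σy)² = 276408 − 269361 = 7047
r = 2223 / √(919 × 7047) = 2223 / 2544.8365 ≈ 0.874

0.874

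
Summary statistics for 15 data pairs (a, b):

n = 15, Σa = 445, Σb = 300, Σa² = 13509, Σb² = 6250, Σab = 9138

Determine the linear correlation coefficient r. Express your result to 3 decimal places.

0.859

r = (nΣab − ΣaΣb) / √[(nΣa² − (Σa)²)(nΣb² − (Σb)²)]
Numerator: 15×9138 − 445×300 = 3570
Denominator: √[(202635 − 198025)(93750 − 90000)] = √[4610 × 3750] = 4157.8240
r = 3570 / 4157.8240 ≈ 0.859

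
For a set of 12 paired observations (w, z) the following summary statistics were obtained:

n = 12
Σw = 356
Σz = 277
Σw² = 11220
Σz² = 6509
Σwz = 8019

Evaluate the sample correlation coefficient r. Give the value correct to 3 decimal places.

r = (nΣwz − ΣwΣz) / √[(nΣw² − (Σw)²)(nΣz² − (Σz)²)]
Numerator: 12×8019 − 356×277 = -2384
Denominator: √[(134640 − 126736)(78108 − 76729)] = √[7904 × 1379] = 3301.4566
r = -2384 / 3301.4566 ≈ -0.722

-0.722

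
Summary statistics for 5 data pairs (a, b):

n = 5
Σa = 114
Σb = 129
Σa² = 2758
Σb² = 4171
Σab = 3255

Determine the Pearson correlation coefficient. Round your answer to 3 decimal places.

r = (nΣab − ΣaΣb) / √[(nΣa² − (Σa)²)(nΣb² − (Σb)²)]
Numerator: 5×3255 − 114×129 = 1569
Denominator: √[(13790 − 12996)(20855 − 16641)] = √[794 × 4214] = 1829.1845
r = 1569 / 1829.1845 ≈ 0.858

0.858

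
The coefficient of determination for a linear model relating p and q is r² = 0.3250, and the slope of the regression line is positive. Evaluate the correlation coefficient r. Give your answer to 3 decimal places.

|r| = √0.3250 = 0.570
The association is positive, so r = 0.570.

0.570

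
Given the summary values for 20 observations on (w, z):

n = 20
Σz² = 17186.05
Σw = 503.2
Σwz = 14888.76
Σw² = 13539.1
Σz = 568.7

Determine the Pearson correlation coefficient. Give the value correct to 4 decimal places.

0.6145

r = (nΣwz − ΣwΣz) / √[(nΣw² − (Σw)²)(nΣz² − (Σz)²)]
Numerator: 20×14888.76 − 503.2×568.7 = 11605.36
Denominator: √[(270782 − 253210.24)(343721 − 323419.69)] = √[17571.76 × 20301.31] = 18887.2906
r = 11605.36 / 18887.2906 ≈ 0.6145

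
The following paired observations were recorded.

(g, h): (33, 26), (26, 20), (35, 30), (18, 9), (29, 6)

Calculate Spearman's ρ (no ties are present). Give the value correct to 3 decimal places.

0.700

Rank g: 4, 2, 5, 1, 3
Rank h: 4, 3, 5, 2, 1
d = rank(g) − rank(h): 0, -1, 0, -1, 2; Σd² = 6
ρ = 1 − 6Σd² / [n(n²−1)] = 1 − 6×6 / (5×24) = 1 − 36/120 ≈ 0.700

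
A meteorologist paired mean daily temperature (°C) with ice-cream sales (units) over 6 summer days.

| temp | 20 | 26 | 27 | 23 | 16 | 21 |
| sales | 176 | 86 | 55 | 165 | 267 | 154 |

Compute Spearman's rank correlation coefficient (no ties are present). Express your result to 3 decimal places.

Rank temp: 2, 5, 6, 4, 1, 3
Rank sales: 5, 2, 1, 4, 6, 3
d = rank(temp) − rank(sales): -3, 3, 5, 0, -5, 0; Σd² = 68
ρ = 1 − 6Σd² / [n(n²−1)] = 1 − 6×68 / (6×35) = 1 − 408/210 ≈ -0.943

-0.943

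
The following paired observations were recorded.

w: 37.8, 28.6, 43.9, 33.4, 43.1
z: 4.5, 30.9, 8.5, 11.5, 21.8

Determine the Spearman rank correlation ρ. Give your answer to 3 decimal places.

Rank w: 3, 1, 5, 2, 4
Rank z: 1, 5, 2, 3, 4
d = rank(w) − rank(z): 2, -4, 3, -1, 0; Σd² = 30
ρ = 1 − 6Σd² / [n(n²−1)] = 1 − 6×30 / (5×24) = 1 − 180/120 ≈ -0.500

-0.500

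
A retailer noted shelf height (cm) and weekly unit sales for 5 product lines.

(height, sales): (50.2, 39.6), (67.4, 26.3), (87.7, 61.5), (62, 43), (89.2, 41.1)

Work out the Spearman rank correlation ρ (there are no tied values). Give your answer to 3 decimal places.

0.300

Rank height: 1, 3, 4, 2, 5
Rank sales: 2, 1, 5, 4, 3
d = rank(height) − rank(sales): -1, 2, -1, -2, 2; Σd² = 14
ρ = 1 − 6Σd² / [n(n²−1)] = 1 − 6×14 / (5×24) = 1 − 84/120 ≈ 0.300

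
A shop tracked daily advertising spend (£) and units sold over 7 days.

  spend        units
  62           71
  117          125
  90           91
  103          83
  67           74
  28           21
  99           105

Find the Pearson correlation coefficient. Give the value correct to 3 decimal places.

n = 7, Σx = 566, Σy = 570, Σx² = 51316, Σy² = 52778, Σxy = 51707
nΣxy − ΣxΣy = 361949 − 322620 = 39329
nΣx² − (Σx)² = 359212 − 320356 = 38856; nΣy² − (Σy)² = 369446 − 324900 = 44546
r = 39329 / √(38856 × 44546) = 39329 / 41603.8385 ≈ 0.945

0.945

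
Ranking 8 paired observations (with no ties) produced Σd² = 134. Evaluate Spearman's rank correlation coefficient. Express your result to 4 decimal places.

ρ = 1 − 6Σd² / [n(n²−1)] = 1 − 6×134 / (8×63)
  = 1 − 804/504 = 1 − 1.59524 ≈ -0.5952

-0.5952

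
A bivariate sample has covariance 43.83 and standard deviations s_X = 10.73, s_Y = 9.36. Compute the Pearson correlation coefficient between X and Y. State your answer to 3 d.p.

r = Cov(X,Y) / (s_X · s_Y) = 43.83 / (10.73 × 9.36)
  = 43.83 / 100.4328 ≈ 0.436

0.436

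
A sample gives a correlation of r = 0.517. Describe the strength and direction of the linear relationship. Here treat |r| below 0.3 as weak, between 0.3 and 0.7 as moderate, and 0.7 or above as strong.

moderate positive

r = 0.517 > 0 so the relationship is positive.
|r| = 0.517, which falls in the moderate range.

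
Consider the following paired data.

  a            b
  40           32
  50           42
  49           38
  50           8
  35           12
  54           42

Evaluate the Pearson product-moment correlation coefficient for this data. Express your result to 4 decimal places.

n = 6, Σa = 278, Σb = 174, Σa² = 13142, Σb² = 6204, Σab = 8330
nΣab − ΣaΣb = 49980 − 48372 = 1608
nΣa² − (Σa)² = 78852 − 77284 = 1568; nΣb² − (Σb)² = 37224 − 30276 = 6948
r = 1608 / √(1568 × 6948) = 1608 / 3300.6763 ≈ 0.4872

0.4872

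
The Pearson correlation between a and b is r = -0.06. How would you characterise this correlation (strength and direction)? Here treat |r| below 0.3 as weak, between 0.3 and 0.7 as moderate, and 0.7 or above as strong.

r = -0.06 < 0 so the relationship is negative.
|r| = 0.06, which falls in the weak range.

weak negative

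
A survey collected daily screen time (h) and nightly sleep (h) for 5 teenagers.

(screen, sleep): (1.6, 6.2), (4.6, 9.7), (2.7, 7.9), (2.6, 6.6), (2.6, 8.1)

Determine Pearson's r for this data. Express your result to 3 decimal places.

0.913

n = 5, Σx = 14.1, Σy = 38.5, Σx² = 44.53, Σy² = 304.11, Σxy = 114.09
nΣxy − ΣxΣy = 570.45 − 542.85 = 27.6
nΣx² − (Σx)² = 222.65 − 198.81 = 23.84; nΣy² − (Σy)² = 1520.55 − 1482.25 = 38.3
r = 27.6 / √(23.84 × 38.3) = 27.6 / 30.2171 ≈ 0.913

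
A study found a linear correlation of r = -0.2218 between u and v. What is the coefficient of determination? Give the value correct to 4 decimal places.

0.0492

r² = (-0.2218)² = 0.0492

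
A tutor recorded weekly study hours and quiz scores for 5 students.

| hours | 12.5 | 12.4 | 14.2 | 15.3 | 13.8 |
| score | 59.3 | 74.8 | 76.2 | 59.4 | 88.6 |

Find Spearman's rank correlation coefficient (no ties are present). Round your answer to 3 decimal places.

0.100

Rank hours: 2, 1, 4, 5, 3
Rank score: 1, 3, 4, 2, 5
d = rank(hours) − rank(score): 1, -2, 0, 3, -2; Σd² = 18
ρ = 1 − 6Σd² / [n(n²−1)] = 1 − 6×18 / (5×24) = 1 − 108/120 ≈ 0.100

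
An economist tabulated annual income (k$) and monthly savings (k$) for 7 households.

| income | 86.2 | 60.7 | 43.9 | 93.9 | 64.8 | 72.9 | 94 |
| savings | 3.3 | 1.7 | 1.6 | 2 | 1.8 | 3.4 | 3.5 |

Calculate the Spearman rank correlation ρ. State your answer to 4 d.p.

Rank income: 5, 2, 1, 6, 3, 4, 7
Rank savings: 5, 2, 1, 4, 3, 6, 7
d = rank(income) − rank(savings): 0, 0, 0, 2, 0, -2, 0; Σd² = 8
ρ = 1 − 6Σd² / [n(n²−1)] = 1 − 6×8 / (7×48) = 1 − 48/336 ≈ 0.8571

0.8571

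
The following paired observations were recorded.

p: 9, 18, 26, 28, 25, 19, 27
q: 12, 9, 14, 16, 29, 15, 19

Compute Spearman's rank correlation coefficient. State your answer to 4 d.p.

Rank p: 1, 2, 5, 7, 4, 3, 6
Rank q: 2, 1, 3, 5, 7, 4, 6
d = rank(p) − rank(q): -1, 1, 2, 2, -3, -1, 0; Σd² = 20
ρ = 1 − 6Σd² / [n(n²−1)] = 1 − 6×20 / (7×48) = 1 − 120/336 ≈ 0.6429

0.6429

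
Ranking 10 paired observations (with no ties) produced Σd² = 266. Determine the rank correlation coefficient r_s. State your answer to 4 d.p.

-0.6121

ρ = 1 − 6Σd² / [n(n²−1)] = 1 − 6×266 / (10×99)
  = 1 − 1596/990 = 1 − 1.61212 ≈ -0.6121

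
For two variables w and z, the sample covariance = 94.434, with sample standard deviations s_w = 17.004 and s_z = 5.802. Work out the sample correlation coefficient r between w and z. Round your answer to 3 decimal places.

r = Cov(w,z) / (s_w · s_z) = 94.434 / (17.004 × 5.802)
  = 94.434 / 98.6572 ≈ 0.957

0.957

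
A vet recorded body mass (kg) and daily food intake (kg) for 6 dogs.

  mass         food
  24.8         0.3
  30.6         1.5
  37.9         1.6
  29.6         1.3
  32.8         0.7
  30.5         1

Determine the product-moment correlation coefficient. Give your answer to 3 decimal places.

n = 6, Σx = 186.2, Σy = 6.4, Σx² = 5870.06, Σy² = 8.08, Σxy = 205.92
nΣxy − ΣxΣy = 1235.52 − 1191.68 = 43.84
nΣx² − (Σx)² = 35220.36 − 34670.44 = 549.92; nΣy² − (Σy)² = 48.48 − 40.96 = 7.52
r = 43.84 / √(549.92 × 7.52) = 43.84 / 64.3071 ≈ 0.682

0.682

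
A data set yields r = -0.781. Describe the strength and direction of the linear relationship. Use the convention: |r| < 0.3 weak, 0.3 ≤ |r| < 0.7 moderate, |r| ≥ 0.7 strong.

r = -0.781 < 0 so the relationship is negative.
|r| = 0.781, which falls in the strong range.

strong negative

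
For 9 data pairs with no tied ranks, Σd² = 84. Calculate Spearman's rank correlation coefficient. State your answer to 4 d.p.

0.3000

ρ = 1 − 6Σd² / [n(n²−1)] = 1 − 6×84 / (9×80)
  = 1 − 504/720 = 1 − 0.70000 ≈ 0.3000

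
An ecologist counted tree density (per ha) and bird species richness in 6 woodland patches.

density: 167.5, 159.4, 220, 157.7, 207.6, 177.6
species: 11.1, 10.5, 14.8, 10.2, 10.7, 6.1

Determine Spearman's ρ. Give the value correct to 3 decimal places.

0.543

Rank density: 3, 2, 6, 1, 5, 4
Rank species: 5, 3, 6, 2, 4, 1
d = rank(density) − rank(species): -2, -1, 0, -1, 1, 3; Σd² = 16
ρ = 1 − 6Σd² / [n(n²−1)] = 1 − 6×16 / (6×35) = 1 − 96/210 ≈ 0.543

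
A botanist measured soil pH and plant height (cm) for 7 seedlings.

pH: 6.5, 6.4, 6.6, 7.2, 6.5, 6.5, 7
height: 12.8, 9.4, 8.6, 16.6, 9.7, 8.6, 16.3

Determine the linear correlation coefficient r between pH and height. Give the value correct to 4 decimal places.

0.8743

n = 7, Σx = 46.7, Σy = 82, Σx² = 312.11, Σy² = 1035.46, Σxy = 552.69
nΣxy − ΣxΣy = 3868.83 − 3829.4 = 39.43
nΣx² − (Σx)² = 2184.77 − 2180.89 = 3.88; nΣy² − (Σy)² = 7248.22 − 6724 = 524.22
r = 39.43 / √(3.88 × 524.22) = 39.43 / 45.0996 ≈ 0.8743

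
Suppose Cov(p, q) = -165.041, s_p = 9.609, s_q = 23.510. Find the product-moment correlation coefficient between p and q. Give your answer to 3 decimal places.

r = Cov(p,q) / (s_p · s_q) = -165.041 / (9.609 × 23.510)
  = -165.041 / 225.9076 ≈ -0.731

-0.731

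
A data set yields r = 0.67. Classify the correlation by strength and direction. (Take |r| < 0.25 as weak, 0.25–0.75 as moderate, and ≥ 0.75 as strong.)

moderate positive

r = 0.67 > 0 so the relationship is positive.
|r| = 0.67, which falls in the moderate range.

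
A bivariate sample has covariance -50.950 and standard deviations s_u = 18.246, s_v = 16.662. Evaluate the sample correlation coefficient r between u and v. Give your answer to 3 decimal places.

r = Cov(u,v) / (s_u · s_v) = -50.950 / (18.246 × 16.662)
  = -50.950 / 304.0149 ≈ -0.168

-0.168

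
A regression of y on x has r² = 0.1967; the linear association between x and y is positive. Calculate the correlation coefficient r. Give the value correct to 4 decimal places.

0.4435

|r| = √0.1967 = 0.4435
The association is positive, so r = 0.4435.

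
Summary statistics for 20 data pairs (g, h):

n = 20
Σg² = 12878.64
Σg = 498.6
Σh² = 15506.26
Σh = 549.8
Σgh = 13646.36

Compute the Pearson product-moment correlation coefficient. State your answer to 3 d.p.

r = (nΣgh − ΣgΣh) / √[(nΣg² − (Σg)²)(nΣh² − (Σh)²)]
Numerator: 20×13646.36 − 498.6×549.8 = -1203.08
Denominator: √[(257572.8 − 248601.96)(310125.2 − 302280.04)] = √[8970.84 × 7845.16] = 8389.1403
r = -1203.08 / 8389.1403 ≈ -0.143

-0.143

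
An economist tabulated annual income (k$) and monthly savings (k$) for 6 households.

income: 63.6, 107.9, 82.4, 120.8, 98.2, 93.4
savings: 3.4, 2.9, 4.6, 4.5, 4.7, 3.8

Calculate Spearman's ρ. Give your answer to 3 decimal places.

Rank income: 1, 5, 2, 6, 4, 3
Rank savings: 2, 1, 5, 4, 6, 3
d = rank(income) − rank(savings): -1, 4, -3, 2, -2, 0; Σd² = 34
ρ = 1 − 6Σd² / [n(n²−1)] = 1 − 6×34 / (6×35) = 1 − 204/210 ≈ 0.029

0.029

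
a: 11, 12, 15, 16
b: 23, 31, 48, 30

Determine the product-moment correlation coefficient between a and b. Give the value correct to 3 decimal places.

n = 4, Σa = 54, Σb = 132, Σa² = 746, Σb² = 4694, Σab = 1825
nΣab − ΣaΣb = 7300 − 7128 = 172
nΣa² − (Σa)² = 2984 − 2916 = 68; nΣb² − (Σb)² = 18776 − 17424 = 1352
r = 172 / √(68 × 1352) = 172 / 303.2095 ≈ 0.567

0.567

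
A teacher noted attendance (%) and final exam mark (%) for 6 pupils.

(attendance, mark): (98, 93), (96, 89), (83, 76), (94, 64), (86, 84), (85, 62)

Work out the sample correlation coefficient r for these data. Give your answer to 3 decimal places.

n = 6, Σx = 542, Σy = 468, Σx² = 49166, Σy² = 37342, Σxy = 42476
nΣxy − ΣxΣy = 254856 − 253656 = 1200
nΣx² − (Σx)² = 294996 − 293764 = 1232; nΣy² − (Σy)² = 224052 − 219024 = 5028
r = 1200 / √(1232 × 5028) = 1200 / 2488.8744 ≈ 0.482

0.482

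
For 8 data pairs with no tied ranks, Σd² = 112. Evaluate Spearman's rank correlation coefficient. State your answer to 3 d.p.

ρ = 1 − 6Σd² / [n(n²−1)] = 1 − 6×112 / (8×63)
  = 1 − 672/504 = 1 − 1.3333 ≈ -0.333

-0.333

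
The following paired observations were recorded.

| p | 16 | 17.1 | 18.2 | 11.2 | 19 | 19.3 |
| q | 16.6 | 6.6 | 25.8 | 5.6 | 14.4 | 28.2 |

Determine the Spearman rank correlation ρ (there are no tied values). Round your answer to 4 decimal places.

Rank p: 2, 3, 4, 1, 5, 6
Rank q: 4, 2, 5, 1, 3, 6
d = rank(p) − rank(q): -2, 1, -1, 0, 2, 0; Σd² = 10
ρ = 1 − 6Σd² / [n(n²−1)] = 1 − 6×10 / (6×35) = 1 − 60/210 ≈ 0.7143

0.7143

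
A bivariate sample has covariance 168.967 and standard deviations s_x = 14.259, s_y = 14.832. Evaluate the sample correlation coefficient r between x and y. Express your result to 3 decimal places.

0.799

r = Cov(x,y) / (s_x · s_y) = 168.967 / (14.259 × 14.832)
  = 168.967 / 211.4895 ≈ 0.799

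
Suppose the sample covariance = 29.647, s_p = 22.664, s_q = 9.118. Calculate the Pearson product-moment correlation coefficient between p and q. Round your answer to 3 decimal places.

r = Cov(p,q) / (s_p · s_q) = 29.647 / (22.664 × 9.118)
  = 29.647 / 206.6504 ≈ 0.143

0.143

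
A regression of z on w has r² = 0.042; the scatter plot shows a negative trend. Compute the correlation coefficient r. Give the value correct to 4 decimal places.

|r| = √0.042 = 0.2049
The association is negative, so r = −0.2049.

-0.2049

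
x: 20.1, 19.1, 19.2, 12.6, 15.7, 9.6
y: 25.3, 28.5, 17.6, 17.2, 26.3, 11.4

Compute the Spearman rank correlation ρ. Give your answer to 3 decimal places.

0.543

Rank x: 6, 4, 5, 2, 3, 1
Rank y: 4, 6, 3, 2, 5, 1
d = rank(x) − rank(y): 2, -2, 2, 0, -2, 0; Σd² = 16
ρ = 1 − 6Σd² / [n(n²−1)] = 1 − 6×16 / (6×35) = 1 − 96/210 ≈ 0.543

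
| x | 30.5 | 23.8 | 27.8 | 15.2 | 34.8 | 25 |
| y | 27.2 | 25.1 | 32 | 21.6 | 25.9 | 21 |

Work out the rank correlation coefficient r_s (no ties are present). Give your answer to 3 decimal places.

0.600

Rank x: 5, 2, 4, 1, 6, 3
Rank y: 5, 3, 6, 2, 4, 1
d = rank(x) − rank(y): 0, -1, -2, -1, 2, 2; Σd² = 14
ρ = 1 − 6Σd² / [n(n²−1)] = 1 − 6×14 / (6×35) = 1 − 84/210 ≈ 0.600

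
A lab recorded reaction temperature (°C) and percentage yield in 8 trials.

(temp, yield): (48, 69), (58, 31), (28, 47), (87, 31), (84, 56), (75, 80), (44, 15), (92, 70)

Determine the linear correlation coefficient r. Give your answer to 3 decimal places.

n = 8, Σx = 516, Σy = 399, Σx² = 37102, Σy² = 23553, Σxy = 26927
nΣxy − ΣxΣy = 215416 − 205884 = 9532
nΣx² − (Σx)² = 296816 − 266256 = 30560; nΣy² − (Σy)² = 188424 − 159201 = 29223
r = 9532 / √(30560 × 29223) = 9532 / 29884.0238 ≈ 0.319

0.319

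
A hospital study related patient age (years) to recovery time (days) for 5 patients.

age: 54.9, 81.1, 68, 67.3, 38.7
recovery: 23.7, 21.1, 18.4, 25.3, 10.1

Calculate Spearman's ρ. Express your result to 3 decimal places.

Rank age: 2, 5, 4, 3, 1
Rank recovery: 4, 3, 2, 5, 1
d = rank(age) − rank(recovery): -2, 2, 2, -2, 0; Σd² = 16
ρ = 1 − 6Σd² / [n(n²−1)] = 1 − 6×16 / (5×24) = 1 − 96/120 ≈ 0.200

0.200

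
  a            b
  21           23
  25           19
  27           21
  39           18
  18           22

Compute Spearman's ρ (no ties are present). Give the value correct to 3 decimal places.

Rank a: 2, 3, 4, 5, 1
Rank b: 5, 2, 3, 1, 4
d = rank(a) − rank(b): -3, 1, 1, 4, -3; Σd² = 36
ρ = 1 − 6Σd² / [n(n²−1)] = 1 − 6×36 / (5×24) = 1 − 216/120 ≈ -0.800

-0.800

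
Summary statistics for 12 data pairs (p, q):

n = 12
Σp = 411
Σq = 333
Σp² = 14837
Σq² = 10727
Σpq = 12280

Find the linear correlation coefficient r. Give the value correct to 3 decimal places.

r = (nΣpq − ΣpΣq) / √[(nΣp² − (Σp)²)(nΣq² − (Σq)²)]
Numerator: 12×12280 − 411×333 = 10497
Denominator: √[(178044 − 168921)(128724 − 110889)] = √[9123 × 17835] = 12755.7322
r = 10497 / 12755.7322 ≈ 0.823

0.823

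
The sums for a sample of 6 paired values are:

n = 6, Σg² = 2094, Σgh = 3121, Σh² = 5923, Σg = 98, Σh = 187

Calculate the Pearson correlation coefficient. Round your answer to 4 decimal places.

0.3082

r = (nΣgh − ΣgΣh) / √[(nΣg² − (Σg)²)(nΣh² − (Σh)²)]
Numerator: 6×3121 − 98×187 = 400
Denominator: √[(12564 − 9604)(35538 − 34969)] = √[2960 × 569] = 1297.7827
r = 400 / 1297.7827 ≈ 0.3082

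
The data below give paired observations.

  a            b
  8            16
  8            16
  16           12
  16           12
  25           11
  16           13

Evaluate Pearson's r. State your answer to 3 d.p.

-0.930

n = 6, Σa = 89, Σb = 80, Σa² = 1521, Σb² = 1090, Σab = 1123
nΣab − ΣaΣb = 6738 − 7120 = -382
nΣa² − (Σa)² = 9126 − 7921 = 1205; nΣb² − (Σb)² = 6540 − 6400 = 140
r = -382 / √(1205 × 140) = -382 / 410.7311 ≈ -0.930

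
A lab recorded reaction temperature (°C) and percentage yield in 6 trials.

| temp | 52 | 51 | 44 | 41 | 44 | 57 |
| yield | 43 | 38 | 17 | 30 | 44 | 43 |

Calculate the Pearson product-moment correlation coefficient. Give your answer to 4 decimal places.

n = 6, Σx = 289, Σy = 215, Σx² = 14107, Σy² = 8267, Σxy = 10539
nΣxy − ΣxΣy = 63234 − 62135 = 1099
nΣx² − (Σx)² = 84642 − 83521 = 1121; nΣy² − (Σy)² = 49602 − 46225 = 3377
r = 1099 / √(1121 × 3377) = 1099 / 1945.6662 ≈ 0.5648

0.5648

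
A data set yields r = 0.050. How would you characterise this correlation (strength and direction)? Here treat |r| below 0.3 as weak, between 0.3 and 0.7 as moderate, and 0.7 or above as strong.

weak positive

r = 0.050 > 0 so the relationship is positive.
|r| = 0.050, which falls in the weak range.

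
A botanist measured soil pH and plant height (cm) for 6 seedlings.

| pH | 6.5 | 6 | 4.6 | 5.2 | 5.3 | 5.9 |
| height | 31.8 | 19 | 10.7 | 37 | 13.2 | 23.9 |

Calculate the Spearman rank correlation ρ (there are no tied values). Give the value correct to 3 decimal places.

0.371

Rank pH: 6, 5, 1, 2, 3, 4
Rank height: 5, 3, 1, 6, 2, 4
d = rank(pH) − rank(height): 1, 2, 0, -4, 1, 0; Σd² = 22
ρ = 1 − 6Σd² / [n(n²−1)] = 1 − 6×22 / (6×35) = 1 − 132/210 ≈ 0.371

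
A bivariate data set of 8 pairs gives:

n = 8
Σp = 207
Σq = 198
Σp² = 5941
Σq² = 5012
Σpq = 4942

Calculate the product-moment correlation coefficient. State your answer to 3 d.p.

r = (nΣpq − ΣpΣq) / √[(nΣp² − (Σp)²)(nΣq² − (Σq)²)]
Numerator: 8×4942 − 207×198 = -1450
Denominator: √[(47528 − 42849)(40096 − 39204)] = √[4679 × 892] = 2042.9557
r = -1450 / 2042.9557 ≈ -0.710

-0.710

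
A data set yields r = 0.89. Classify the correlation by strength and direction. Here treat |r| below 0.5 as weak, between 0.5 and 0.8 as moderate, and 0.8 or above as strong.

strong positive

r = 0.89 > 0 so the relationship is positive.
|r| = 0.89, which falls in the strong range.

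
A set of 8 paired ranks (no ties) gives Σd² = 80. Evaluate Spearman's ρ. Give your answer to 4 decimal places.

0.0476

ρ = 1 − 6Σd² / [n(n²−1)] = 1 − 6×80 / (8×63)
  = 1 − 480/504 = 1 − 0.95238 ≈ 0.0476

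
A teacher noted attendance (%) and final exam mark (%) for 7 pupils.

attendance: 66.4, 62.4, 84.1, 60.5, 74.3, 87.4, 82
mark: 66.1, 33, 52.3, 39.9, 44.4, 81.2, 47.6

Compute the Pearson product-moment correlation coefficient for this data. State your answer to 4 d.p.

n = 7, Σx = 517.1, Σy = 364.5, Σx² = 38919.03, Σy² = 20616.07, Σxy = 27559.62
nΣxy − ΣxΣy = 192917.34 − 188482.95 = 4434.39
nΣx² − (Σx)² = 272433.21 − 267392.41 = 5040.8; nΣy² − (Σy)² = 144312.49 − 132860.25 = 11452.24
r = 4434.39 / √(5040.8 × 11452.24) = 4434.39 / 7597.9242 ≈ 0.5836

0.5836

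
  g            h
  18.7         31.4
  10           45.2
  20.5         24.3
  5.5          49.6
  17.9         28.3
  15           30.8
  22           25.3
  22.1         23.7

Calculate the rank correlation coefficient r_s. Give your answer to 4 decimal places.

Rank g: 5, 2, 6, 1, 4, 3, 7, 8
Rank h: 6, 7, 2, 8, 4, 5, 3, 1
d = rank(g) − rank(h): -1, -5, 4, -7, 0, -2, 4, 7; Σd² = 160
ρ = 1 − 6Σd² / [n(n²−1)] = 1 − 6×160 / (8×63) = 1 − 960/504 ≈ -0.9048

-0.9048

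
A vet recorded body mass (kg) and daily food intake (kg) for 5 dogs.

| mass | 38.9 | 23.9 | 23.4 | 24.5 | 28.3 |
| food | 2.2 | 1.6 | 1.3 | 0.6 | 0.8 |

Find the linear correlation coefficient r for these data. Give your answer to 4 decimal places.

0.6537

n = 5, Σx = 139, Σy = 6.5, Σx² = 4033.12, Σy² = 10.09, Σxy = 191.58
nΣxy − ΣxΣy = 957.9 − 903.5 = 54.4
nΣx² − (Σx)² = 20165.6 − 19321 = 844.6; nΣy² − (Σy)² = 50.45 − 42.25 = 8.2
r = 54.4 / √(844.6 × 8.2) = 54.4 / 83.2209 ≈ 0.6537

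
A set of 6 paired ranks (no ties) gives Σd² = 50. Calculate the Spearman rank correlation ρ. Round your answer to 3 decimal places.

-0.429

ρ = 1 − 6Σd² / [n(n²−1)] = 1 − 6×50 / (6×35)
  = 1 − 300/210 = 1 − 1.4286 ≈ -0.429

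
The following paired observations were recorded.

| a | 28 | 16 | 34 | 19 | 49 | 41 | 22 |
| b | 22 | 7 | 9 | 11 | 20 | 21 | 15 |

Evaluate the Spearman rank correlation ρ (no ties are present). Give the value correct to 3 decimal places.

0.571

Rank a: 4, 1, 5, 2, 7, 6, 3
Rank b: 7, 1, 2, 3, 5, 6, 4
d = rank(a) − rank(b): -3, 0, 3, -1, 2, 0, -1; Σd² = 24
ρ = 1 − 6Σd² / [n(n²−1)] = 1 − 6×24 / (7×48) = 1 − 144/336 ≈ 0.571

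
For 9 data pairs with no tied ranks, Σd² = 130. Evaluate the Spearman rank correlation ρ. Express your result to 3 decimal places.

-0.083

ρ = 1 − 6Σd² / [n(n²−1)] = 1 − 6×130 / (9×80)
  = 1 − 780/720 = 1 − 1.0833 ≈ -0.083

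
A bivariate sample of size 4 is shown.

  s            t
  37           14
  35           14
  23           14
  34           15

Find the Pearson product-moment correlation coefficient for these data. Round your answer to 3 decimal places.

0.185

n = 4, Σs = 129, Σt = 57, Σs² = 4279, Σt² = 813, Σst = 1840
nΣst − ΣsΣt = 7360 − 7353 = 7
nΣs² − (Σs)² = 17116 − 16641 = 475; nΣt² − (Σt)² = 3252 − 3249 = 3
r = 7 / √(475 × 3) = 7 / 37.7492 ≈ 0.185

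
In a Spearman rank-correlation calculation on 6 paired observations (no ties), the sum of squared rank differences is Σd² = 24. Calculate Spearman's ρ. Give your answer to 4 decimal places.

0.3143

ρ = 1 − 6Σd² / [n(n²−1)] = 1 − 6×24 / (6×35)
  = 1 − 144/210 = 1 − 0.68571 ≈ 0.3143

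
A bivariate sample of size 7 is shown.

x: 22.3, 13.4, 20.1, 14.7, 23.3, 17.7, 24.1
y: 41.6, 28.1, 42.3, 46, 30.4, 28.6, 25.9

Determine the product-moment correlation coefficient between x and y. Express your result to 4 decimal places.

n = 7, Σx = 135.6, Σy = 242.9, Σx² = 2733.94, Σy² = 8838.39, Σxy = 4669.38
nΣxy − ΣxΣy = 32685.66 − 32937.24 = -251.58
nΣx² − (Σx)² = 19137.58 − 18387.36 = 750.22; nΣy² − (Σy)² = 61868.73 − 59000.41 = 2868.32
r = -251.58 / √(750.22 × 2868.32) = -251.58 / 1466.9257 ≈ -0.1715

-0.1715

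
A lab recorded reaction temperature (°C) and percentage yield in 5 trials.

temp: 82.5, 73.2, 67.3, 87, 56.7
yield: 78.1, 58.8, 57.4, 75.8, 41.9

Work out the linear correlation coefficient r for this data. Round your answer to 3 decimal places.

0.972

n = 5, Σx = 366.7, Σy = 312, Σx² = 27477.67, Σy² = 20353.06, Σxy = 23580.76
nΣxy − ΣxΣy = 117903.8 − 114410.4 = 3493.4
nΣx² − (Σx)² = 137388.35 − 134468.89 = 2919.46; nΣy² − (Σy)² = 101765.3 − 97344 = 4421.3
r = 3493.4 / √(2919.46 × 4421.3) = 3493.4 / 3592.7439 ≈ 0.972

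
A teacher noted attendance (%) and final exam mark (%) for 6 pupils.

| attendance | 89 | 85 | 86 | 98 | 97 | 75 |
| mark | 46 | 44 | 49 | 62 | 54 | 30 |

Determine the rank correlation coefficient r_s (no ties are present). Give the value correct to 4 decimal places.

0.9429

Rank attendance: 4, 2, 3, 6, 5, 1
Rank mark: 3, 2, 4, 6, 5, 1
d = rank(attendance) − rank(mark): 1, 0, -1, 0, 0, 0; Σd² = 2
ρ = 1 − 6Σd² / [n(n²−1)] = 1 − 6×2 / (6×35) = 1 − 12/210 ≈ 0.9429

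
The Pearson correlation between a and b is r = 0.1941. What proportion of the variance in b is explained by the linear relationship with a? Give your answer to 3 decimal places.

r² = (0.1941)² = 0.038

0.038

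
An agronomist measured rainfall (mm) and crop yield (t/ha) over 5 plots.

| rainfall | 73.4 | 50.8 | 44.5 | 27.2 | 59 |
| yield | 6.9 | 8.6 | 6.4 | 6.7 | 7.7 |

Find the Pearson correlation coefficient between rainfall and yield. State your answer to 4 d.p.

n = 5, Σx = 254.9, Σy = 36.3, Σx² = 14169.29, Σy² = 266.71, Σxy = 1864.68
nΣxy − ΣxΣy = 9323.4 − 9252.87 = 70.53
nΣx² − (Σx)² = 70846.45 − 64974.01 = 5872.44; nΣy² − (Σy)² = 1333.55 − 1317.69 = 15.86
r = 70.53 / √(5872.44 × 15.86) = 70.53 / 305.1834 ≈ 0.2311

0.2311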